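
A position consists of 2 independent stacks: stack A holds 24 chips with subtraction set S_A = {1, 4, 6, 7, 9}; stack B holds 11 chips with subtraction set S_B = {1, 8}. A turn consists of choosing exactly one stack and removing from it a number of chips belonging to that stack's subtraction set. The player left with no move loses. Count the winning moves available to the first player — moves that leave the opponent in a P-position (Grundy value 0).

Stack A, S = {1, 4, 6, 7, 9}:
G(0) = 0
G(1) = mex{0} = 1
G(2) = mex{1} = 0
G(3) = mex{0} = 1
G(4) = mex{1,0} = 2
G(5) = mex{2,1} = 0
G(6) = mex{0,0,0} = 1
G(7) = mex{1,1,1,0} = 2
G(8) = mex{2,2,0,1} = 3
G(9) = mex{3,0,1,0,0} = 2
G(10) = mex{2,1,2,1,1} = 0
G(11) = mex{0,2,0,2,0} = 1
G(12) = mex{1,3,1,0,1} = 2
G(13) = mex{2,2,2,1,2} = 0
G(14) = mex{0,0,3,2,0} = 1
G(15) = mex{1,1,2,3,1} = 0
G(16) = mex{0,2,0,2,2} = 1
G(17) = mex{1,0,1,0,3} = 2
G(18) = mex{2,1,2,1,2} = 0
G(19) = mex{0,0,0,2,0} = 1
G(20) = mex{1,1,1,0,1} = 2
G(21) = mex{2,2,0,1,2} = 3
G(22) = mex{3,0,1,0,0} = 2
G(23) = mex{2,1,2,1,1} = 0
G(24) = mex{0,2,0,2,0} = 1
G_A(24) = 1.
Stack B, S = {1, 8}:
n :  0  1  2  3  4  5  6  7  8  9 10 11
G :  0  1  0  1  0  1  0  1  2  0  1  0
G_B(11) = 0.
Combined Grundy value = 1 ⊕ 0 = 1.
A winning move leaves total XOR = 0, i.e. changes one component's Grundy value g to g ⊕ X where X is the current total.
Stack A: need g' = 1⊕1 = 0. Options: 24−1→G=0, 24−4→G=2, 24−6→G=0, 24−7→G=2, 24−9→G=0. Hits: 3.
Stack B: need g' = 0⊕1 = 1. Options: 11−1→G=1, 11−8→G=1. Hits: 2.

5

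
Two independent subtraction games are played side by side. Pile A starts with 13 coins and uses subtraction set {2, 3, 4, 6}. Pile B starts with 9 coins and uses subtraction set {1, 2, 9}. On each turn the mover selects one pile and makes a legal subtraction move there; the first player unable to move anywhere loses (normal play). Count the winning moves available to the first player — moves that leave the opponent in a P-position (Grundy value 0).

2

Pile A, S = {2, 3, 4, 6}:
n :  0  1  2  3  4  5  6  7  8  9 10 11 12 13
G :  0  0  1  1  2  2  3  3  0  0  1  1  2  2
G_A(13) = 2.
Pile B, S = {1, 2, 9}:
G(0) = 0
G(1) = mex{0} = 1
G(2) = mex{1,0} = 2
G(3) = mex{2,1} = 0
G(4) = mex{0,2} = 1
G(5) = mex{1,0} = 2
G(6) = mex{2,1} = 0
G(7) = mex{0,2} = 1
G(8) = mex{1,0} = 2
G(9) = mex{2,1,0} = 3
G_B(9) = 3.
Combined Grundy value = 2 ⊕ 3 = 1.
A winning move leaves total XOR = 0, i.e. changes one component's Grundy value g to g ⊕ X where X is the current total.
Pile A: need g' = 2⊕1 = 3. Options: 13−2→G=1, 13−3→G=1, 13−4→G=0, 13−6→G=3. Hits: 1.
Pile B: need g' = 3⊕1 = 2. Options: 9−1→G=2, 9−2→G=1, 9−9→G=0. Hits: 1.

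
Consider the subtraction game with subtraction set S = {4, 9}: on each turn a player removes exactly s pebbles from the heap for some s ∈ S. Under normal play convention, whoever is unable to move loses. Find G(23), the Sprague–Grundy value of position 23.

n :  0  1  2  3  4  5  6  7  8  9 10 11 12 13 14 15 16 17 18 19 20 21 22 23
G :  0  0  0  0  1  1  1  1  0  2  2  2  1  0  0  0  0  1  1  1  1  0  2  2

2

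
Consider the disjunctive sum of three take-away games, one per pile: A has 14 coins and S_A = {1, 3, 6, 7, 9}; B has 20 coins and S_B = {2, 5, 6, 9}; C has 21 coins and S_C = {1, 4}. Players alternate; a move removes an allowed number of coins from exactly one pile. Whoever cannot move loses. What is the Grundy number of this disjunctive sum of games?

Pile A, S = {1, 3, 6, 7, 9}:
G(0) = 0
G(1) = mex{0} = 1
G(2) = mex{1} = 0
G(3) = mex{0,0} = 1
G(4) = mex{1,1} = 0
G(5) = mex{0,0} = 1
G(6) = mex{1,1,0} = 2
G(7) = mex{2,0,1,0} = 3
G(8) = mex{3,1,0,1} = 2
G(9) = mex{2,2,1,0,0} = 3
G(10) = mex{3,3,0,1,1} = 2
G(11) = mex{2,2,1,0,0} = 3
G(12) = mex{3,3,2,1,1} = 0
G(13) = mex{0,2,3,2,0} = 1
G(14) = mex{1,3,2,3,1} = 0
G_A(14) = 0.
Pile B, S = {2, 5, 6, 9}:
n :  0  1  2  3  4  5  6  7  8  9 10 11 12 13 14 15 16 17 18 19 20
G :  0  0  1  1  0  2  1  3  0  2  1  0  0  1  1  0  2  1  3  0  2
G_B(20) = 2.
Pile C, S = {1, 4}:
G(0) = 0
G(1) = mex{0} = 1
G(2) = mex{1} = 0
G(3) = mex{0} = 1
G(4) = mex{1,0} = 2
G(5) = mex{2,1} = 0
G(6) = mex{0,0} = 1
G(7) = mex{1,1} = 0
G(8) = mex{0,2} = 1
G(9) = mex{1,0} = 2
G(10) = mex{2,1} = 0
G(11) = mex{0,0} = 1
G(12) = mex{1,1} = 0
G(13) = mex{0,2} = 1
G(14) = mex{1,0} = 2
G(15) = mex{2,1} = 0
G(16) = mex{0,0} = 1
G(17) = mex{1,1} = 0
G(18) = mex{0,2} = 1
G(19) = mex{1,0} = 2
G(20) = mex{2,1} = 0
G(21) = mex{0,0} = 1
G_C(21) = 1.
Combined Grundy value = 0 ⊕ 2 ⊕ 1 = 3.

3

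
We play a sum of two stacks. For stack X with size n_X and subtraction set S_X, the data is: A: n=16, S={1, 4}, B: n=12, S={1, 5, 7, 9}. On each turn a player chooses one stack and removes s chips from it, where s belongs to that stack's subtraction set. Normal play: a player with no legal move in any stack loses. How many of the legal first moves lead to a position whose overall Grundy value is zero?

Stack A, S = {1, 4}:
n :  0  1  2  3  4  5  6  7  8  9 10 11 12 13 14 15 16
G :  0  1  0  1  2  0  1  0  1  2  0  1  0  1  2  0  1
G_A(16) = 1.
Stack B, S = {1, 5, 7, 9}:
G(0) = 0
G(1) = mex{0} = 1
G(2) = mex{1} = 0
G(3) = mex{0} = 1
G(4) = mex{1} = 0
G(5) = mex{0,0} = 1
G(6) = mex{1,1} = 0
G(7) = mex{0,0,0} = 1
G(8) = mex{1,1,1} = 0
G(9) = mex{0,0,0,0} = 1
G(10) = mex{1,1,1,1} = 0
G(11) = mex{0,0,0,0} = 1
G(12) = mex{1,1,1,1} = 0
G_B(12) = 0.
Combined Grundy value = 1 ⊕ 0 = 1.
A winning move leaves total XOR = 0, i.e. changes one component's Grundy value g to g ⊕ X where X is the current total.
Stack A: need g' = 1⊕1 = 0. Options: 16−1→G=0, 16−4→G=0. Hits: 2.
Stack B: need g' = 0⊕1 = 1. Options: 12−1→G=1, 12−5→G=1, 12−7→G=1, 12−9→G=1. Hits: 4.

6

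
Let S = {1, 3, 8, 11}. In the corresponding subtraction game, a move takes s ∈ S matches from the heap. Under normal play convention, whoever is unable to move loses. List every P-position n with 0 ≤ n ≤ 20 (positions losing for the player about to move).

0, 2, 4, 6, 16, 18, 20

G(0) = 0
G(1) = mex{0} = 1
G(2) = mex{1} = 0
G(3) = mex{0,0} = 1
G(4) = mex{1,1} = 0
G(5) = mex{0,0} = 1
G(6) = mex{1,1} = 0
G(7) = mex{0,0} = 1
G(8) = mex{1,1,0} = 2
G(9) = mex{2,0,1} = 3
G(10) = mex{3,1,0} = 2
G(11) = mex{2,2,1,0} = 3
G(12) = mex{3,3,0,1} = 2
G(13) = mex{2,2,1,0} = 3
G(14) = mex{3,3,0,1} = 2
G(15) = mex{2,2,1,0} = 3
G(16) = mex{3,3,2,1} = 0
G(17) = mex{0,2,3,0} = 1
G(18) = mex{1,3,2,1} = 0
G(19) = mex{0,0,3,2} = 1
G(20) = mex{1,1,2,3} = 0
P-positions are exactly the n with G(n) = 0.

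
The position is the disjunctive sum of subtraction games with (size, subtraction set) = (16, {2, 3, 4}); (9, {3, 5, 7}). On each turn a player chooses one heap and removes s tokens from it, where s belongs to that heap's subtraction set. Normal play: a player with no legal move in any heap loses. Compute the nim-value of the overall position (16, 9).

Heap A, S = {2, 3, 4}:
G(0) = 0
G(1) = mex{} = 0
G(2) = mex{0} = 1
G(3) = mex{0,0} = 1
G(4) = mex{1,0,0} = 2
G(5) = mex{1,1,0} = 2
G(6) = mex{2,1,1} = 0
G(7) = mex{2,2,1} = 0
G(8) = mex{0,2,2} = 1
G(9) = mex{0,0,2} = 1
G(10) = mex{1,0,0} = 2
G(11) = mex{1,1,0} = 2
G(12) = mex{2,1,1} = 0
G(13) = mex{2,2,1} = 0
G(14) = mex{0,2,2} = 1
G(15) = mex{0,0,2} = 1
G(16) = mex{1,0,0} = 2
G_A(16) = 2.
Heap B, S = {3, 5, 7}:
G(0) = 0
G(1) = mex{} = 0
G(2) = mex{} = 0
G(3) = mex{0} = 1
G(4) = mex{0} = 1
G(5) = mex{0,0} = 1
G(6) = mex{1,0} = 2
G(7) = mex{1,0,0} = 2
G(8) = mex{1,1,0} = 2
G(9) = mex{2,1,0} = 3
G_B(9) = 3.
Combined Grundy value = 2 ⊕ 3 = 1.

1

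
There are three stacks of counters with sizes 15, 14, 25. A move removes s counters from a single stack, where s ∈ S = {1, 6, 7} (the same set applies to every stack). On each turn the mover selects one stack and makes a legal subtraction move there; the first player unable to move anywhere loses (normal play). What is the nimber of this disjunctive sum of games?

0

All stacks use S = {1, 6, 7}:
n :  0  1  2  3  4  5  6  7  8  9 10 11 12 13 14 15 16 17 18 19 20 21 22 23 24 25
G :  0  1  0  1  0  1  2  3  2  3  2  3  0  1  0  1  0  1  2  3  2  3  2  3  0  1
Stack A: G(15) = 1.
Stack B: G(14) = 0.
Stack C: G(25) = 1.
Combined Grundy value = 1 ⊕ 0 ⊕ 1 = 0.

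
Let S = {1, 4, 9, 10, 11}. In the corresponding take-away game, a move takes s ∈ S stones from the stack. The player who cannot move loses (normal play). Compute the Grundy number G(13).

n :  0  1  2  3  4  5  6  7  8  9 10 11 12 13
G :  0  1  0  1  2  0  1  0  1  2  3  2  3  4

4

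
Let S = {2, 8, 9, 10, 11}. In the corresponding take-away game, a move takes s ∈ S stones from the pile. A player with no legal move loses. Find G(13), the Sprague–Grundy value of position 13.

2

n :  0  1  2  3  4  5  6  7  8  9 10 11 12 13
G :  0  0  1  1  0  0  1  1  2  2  3  3  2  2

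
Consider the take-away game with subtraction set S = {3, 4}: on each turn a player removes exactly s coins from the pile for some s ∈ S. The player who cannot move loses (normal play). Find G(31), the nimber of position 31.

1

G(0) = 0
G(1) = mex{} = 0
G(2) = mex{} = 0
G(3) = mex{0} = 1
G(4) = mex{0,0} = 1
G(5) = mex{0,0} = 1
G(6) = mex{1,0} = 2
G(7) = mex{1,1} = 0
G(8) = mex{1,1} = 0
G(9) = mex{2,1} = 0
G(10) = mex{0,2} = 1
G(11) = mex{0,0} = 1
G(12) = mex{0,0} = 1
G(13) = mex{1,0} = 2
G(14) = mex{1,1} = 0
G(15) = mex{1,1} = 0
G(16) = mex{2,1} = 0
G(17) = mex{0,2} = 1
G(18) = mex{0,0} = 1
G(19) = mex{0,0} = 1
G(20) = mex{1,0} = 2
G(21) = mex{1,1} = 0
G(22) = mex{1,1} = 0
G(23) = mex{2,1} = 0
G(24) = mex{0,2} = 1
G(25) = mex{0,0} = 1
G(26) = mex{0,0} = 1
G(27) = mex{1,0} = 2
G(28) = mex{1,1} = 0
G(29) = mex{1,1} = 0
G(30) = mex{2,1} = 0
G(31) = mex{0,2} = 1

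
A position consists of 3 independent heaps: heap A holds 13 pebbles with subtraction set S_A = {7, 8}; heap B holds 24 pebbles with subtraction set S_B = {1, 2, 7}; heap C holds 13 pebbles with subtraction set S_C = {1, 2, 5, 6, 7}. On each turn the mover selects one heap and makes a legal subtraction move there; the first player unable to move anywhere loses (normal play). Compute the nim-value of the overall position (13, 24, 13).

3

Heap A, S = {7, 8}:
n :  0  1  2  3  4  5  6  7  8  9 10 11 12 13
G :  0  0  0  0  0  0  0  1  1  1  1  1  1  1
G_A(13) = 1.
Heap B, S = {1, 2, 7}:
n :  0  1  2  3  4  5  6  7  8  9 10 11 12 13 14 15 16 17 18 19 20 21 22 23 24
G :  0  1  2  0  1  2  0  1  2  0  1  2  0  1  2  0  1  2  0  1  2  0  1  2  0
G_B(24) = 0.
Heap C, S = {1, 2, 5, 6, 7}:
G(0) = 0
G(1) = mex{0} = 1
G(2) = mex{1,0} = 2
G(3) = mex{2,1} = 0
G(4) = mex{0,2} = 1
G(5) = mex{1,0,0} = 2
G(6) = mex{2,1,1,0} = 3
G(7) = mex{3,2,2,1,0} = 4
G(8) = mex{4,3,0,2,1} = 5
G(9) = mex{5,4,1,0,2} = 3
G(10) = mex{3,5,2,1,0} = 4
G(11) = mex{4,3,3,2,1} = 0
G(12) = mex{0,4,4,3,2} = 1
G(13) = mex{1,0,5,4,3} = 2
G_C(13) = 2.
Combined Grundy value = 1 ⊕ 0 ⊕ 2 = 3.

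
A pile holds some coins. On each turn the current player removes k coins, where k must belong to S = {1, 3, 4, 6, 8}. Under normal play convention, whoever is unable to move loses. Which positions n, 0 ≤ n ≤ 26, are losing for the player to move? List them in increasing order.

0, 2, 7, 9, 14, 16, 21, 23

G(0) = 0
G(1) = mex{0} = 1
G(2) = mex{1} = 0
G(3) = mex{0,0} = 1
G(4) = mex{1,1,0} = 2
G(5) = mex{2,0,1} = 3
G(6) = mex{3,1,0,0} = 2
G(7) = mex{2,2,1,1} = 0
G(8) = mex{0,3,2,0,0} = 1
G(9) = mex{1,2,3,1,1} = 0
G(10) = mex{0,0,2,2,0} = 1
G(11) = mex{1,1,0,3,1} = 2
G(12) = mex{2,0,1,2,2} = 3
G(13) = mex{3,1,0,0,3} = 2
G(14) = mex{2,2,1,1,2} = 0
G(15) = mex{0,3,2,0,0} = 1
G(16) = mex{1,2,3,1,1} = 0
G(17) = mex{0,0,2,2,0} = 1
G(18) = mex{1,1,0,3,1} = 2
G(19) = mex{2,0,1,2,2} = 3
G(20) = mex{3,1,0,0,3} = 2
G(21) = mex{2,2,1,1,2} = 0
G(22) = mex{0,3,2,0,0} = 1
G(23) = mex{1,2,3,1,1} = 0
G(24) = mex{0,0,2,2,0} = 1
G(25) = mex{1,1,0,3,1} = 2
G(26) = mex{2,0,1,2,2} = 3
P-positions are exactly the n with G(n) = 0.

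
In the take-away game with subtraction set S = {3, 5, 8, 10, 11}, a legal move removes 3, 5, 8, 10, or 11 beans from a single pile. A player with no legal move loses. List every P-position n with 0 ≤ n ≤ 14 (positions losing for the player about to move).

0, 1, 2, 14

n :  0  1  2  3  4  5  6  7  8  9 10 11 12 13 14
G :  0  0  0  1  1  1  2  2  2  3  3  3  4  4  0
P-positions are exactly the n with G(n) = 0.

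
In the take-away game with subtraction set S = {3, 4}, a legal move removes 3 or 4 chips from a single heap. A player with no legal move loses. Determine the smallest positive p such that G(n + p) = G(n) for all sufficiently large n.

7

n :  0  1  2  3  4  5  6  7  8  9 10 11 12 13 14 15
G :  0  0  0  1  1  1  2  0  0  0  1  1  1  2  0  0
G(n+7) = G(n) holds for n = 0,…,3 (a full window of length max(S) = 4), so the sequence is purely periodic with period 7.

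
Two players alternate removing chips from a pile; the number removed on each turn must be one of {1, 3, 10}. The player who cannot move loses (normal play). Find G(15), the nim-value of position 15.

0

n :  0  1  2  3  4  5  6  7  8  9 10 11 12 13 14 15
G :  0  1  0  1  0  1  0  1  0  1  2  3  2  0  1  0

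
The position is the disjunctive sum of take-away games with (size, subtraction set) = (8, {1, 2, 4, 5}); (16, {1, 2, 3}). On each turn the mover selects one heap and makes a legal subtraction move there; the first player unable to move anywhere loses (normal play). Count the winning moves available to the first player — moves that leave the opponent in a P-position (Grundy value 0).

Heap A, S = {1, 2, 4, 5}:
n : 0 1 2 3 4 5 6 7 8
G : 0 1 2 0 1 2 0 1 2
G_A(8) = 2.
Heap B, S = {1, 2, 3}:
n :  0  1  2  3  4  5  6  7  8  9 10 11 12 13 14 15 16
G :  0  1  2  3  0  1  2  3  0  1  2  3  0  1  2  3  0
G_B(16) = 0.
Combined Grundy value = 2 ⊕ 0 = 2.
A winning move leaves total XOR = 0, i.e. changes one component's Grundy value g to g ⊕ X where X is the current total.
Heap A: need g' = 2⊕2 = 0. Options: 8−1→G=1, 8−2→G=0, 8−4→G=1, 8−5→G=0. Hits: 2.
Heap B: need g' = 0⊕2 = 2. Options: 16−1→G=3, 16−2→G=2, 16−3→G=1. Hits: 1.

3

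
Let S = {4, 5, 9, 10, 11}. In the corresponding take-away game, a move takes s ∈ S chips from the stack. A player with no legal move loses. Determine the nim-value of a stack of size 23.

G(0) = 0
G(1) = mex{} = 0
G(2) = mex{} = 0
G(3) = mex{} = 0
G(4) = mex{0} = 1
G(5) = mex{0,0} = 1
G(6) = mex{0,0} = 1
G(7) = mex{0,0} = 1
G(8) = mex{1,0} = 2
G(9) = mex{1,1,0} = 2
G(10) = mex{1,1,0,0} = 2
G(11) = mex{1,1,0,0,0} = 2
G(12) = mex{2,1,0,0,0} = 3
G(13) = mex{2,2,1,0,0} = 3
G(14) = mex{2,2,1,1,0} = 3
G(15) = mex{2,2,1,1,1} = 0
G(16) = mex{3,2,1,1,1} = 0
G(17) = mex{3,3,2,1,1} = 0
G(18) = mex{3,3,2,2,1} = 0
G(19) = mex{0,3,2,2,2} = 1
G(20) = mex{0,0,2,2,2} = 1
G(21) = mex{0,0,3,2,2} = 1
G(22) = mex{0,0,3,3,2} = 1
G(23) = mex{1,0,3,3,3} = 2

2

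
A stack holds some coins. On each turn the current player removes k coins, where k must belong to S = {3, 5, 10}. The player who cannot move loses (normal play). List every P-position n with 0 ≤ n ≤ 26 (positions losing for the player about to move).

0, 1, 2, 8, 9, 15, 16, 17, 23, 24

G(0) = 0
G(1) = mex{} = 0
G(2) = mex{} = 0
G(3) = mex{0} = 1
G(4) = mex{0} = 1
G(5) = mex{0,0} = 1
G(6) = mex{1,0} = 2
G(7) = mex{1,0} = 2
G(8) = mex{1,1} = 0
G(9) = mex{2,1} = 0
G(10) = mex{2,1,0} = 3
G(11) = mex{0,2,0} = 1
G(12) = mex{0,2,0} = 1
G(13) = mex{3,0,1} = 2
G(14) = mex{1,0,1} = 2
G(15) = mex{1,3,1} = 0
G(16) = mex{2,1,2} = 0
G(17) = mex{2,1,2} = 0
G(18) = mex{0,2,0} = 1
G(19) = mex{0,2,0} = 1
G(20) = mex{0,0,3} = 1
G(21) = mex{1,0,1} = 2
G(22) = mex{1,0,1} = 2
G(23) = mex{1,1,2} = 0
G(24) = mex{2,1,2} = 0
G(25) = mex{2,1,0} = 3
G(26) = mex{0,2,0} = 1
P-positions are exactly the n with G(n) = 0.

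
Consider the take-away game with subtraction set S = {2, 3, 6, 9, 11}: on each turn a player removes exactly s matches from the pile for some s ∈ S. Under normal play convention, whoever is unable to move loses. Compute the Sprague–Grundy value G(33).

n :  0  1  2  3  4  5  6  7  8  9 10 11 12 13 14 15 16 17 18 19 20 21 22 23 24 25 26 27 28 29 30 31 32 33
G :  0  0  1  1  2  0  3  1  2  2  3  3  4  0  5  1  2  0  0  1  1  2  4  3  3  0  2  1  3  4  0  2  1  5

5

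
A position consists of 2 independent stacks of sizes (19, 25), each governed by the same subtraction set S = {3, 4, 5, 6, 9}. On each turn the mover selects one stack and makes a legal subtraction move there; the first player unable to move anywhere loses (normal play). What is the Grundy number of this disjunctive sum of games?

All stacks use S = {3, 4, 5, 6, 9}:
G(0) = 0
G(1) = mex{} = 0
G(2) = mex{} = 0
G(3) = mex{0} = 1
G(4) = mex{0,0} = 1
G(5) = mex{0,0,0} = 1
G(6) = mex{1,0,0,0} = 2
G(7) = mex{1,1,0,0} = 2
G(8) = mex{1,1,1,0} = 2
G(9) = mex{2,1,1,1,0} = 3
G(10) = mex{2,2,1,1,0} = 3
G(11) = mex{2,2,2,1,0} = 3
G(12) = mex{3,2,2,2,1} = 0
G(13) = mex{3,3,2,2,1} = 0
G(14) = mex{3,3,3,2,1} = 0
G(15) = mex{0,3,3,3,2} = 1
G(16) = mex{0,0,3,3,2} = 1
G(17) = mex{0,0,0,3,2} = 1
G(18) = mex{1,0,0,0,3} = 2
G(19) = mex{1,1,0,0,3} = 2
G(20) = mex{1,1,1,0,3} = 2
G(21) = mex{2,1,1,1,0} = 3
G(22) = mex{2,2,1,1,0} = 3
G(23) = mex{2,2,2,1,0} = 3
G(24) = mex{3,2,2,2,1} = 0
G(25) = mex{3,3,2,2,1} = 0
Stack A: G(19) = 2.
Stack B: G(25) = 0.
Combined Grundy value = 2 ⊕ 0 = 2.

2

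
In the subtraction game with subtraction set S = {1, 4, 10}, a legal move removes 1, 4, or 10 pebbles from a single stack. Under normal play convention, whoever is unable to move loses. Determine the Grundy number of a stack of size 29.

0

n :  0  1  2  3  4  5  6  7  8  9 10 11 12 13 14 15 16 17 18 19 20 21 22 23 24 25 26 27 28 29
G :  0  1  0  1  2  0  1  0  1  2  3  2  3  0  1  3  0  1  0  1  2  0  1  2  0  1  2  0  1  0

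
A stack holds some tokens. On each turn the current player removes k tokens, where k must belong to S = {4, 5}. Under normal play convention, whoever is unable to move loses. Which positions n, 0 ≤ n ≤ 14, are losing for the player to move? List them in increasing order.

G(0) = 0
G(1) = mex{} = 0
G(2) = mex{} = 0
G(3) = mex{} = 0
G(4) = mex{0} = 1
G(5) = mex{0,0} = 1
G(6) = mex{0,0} = 1
G(7) = mex{0,0} = 1
G(8) = mex{1,0} = 2
G(9) = mex{1,1} = 0
G(10) = mex{1,1} = 0
G(11) = mex{1,1} = 0
G(12) = mex{2,1} = 0
G(13) = mex{0,2} = 1
G(14) = mex{0,0} = 1
P-positions are exactly the n with G(n) = 0.

0, 1, 2, 3, 9, 10, 11, 12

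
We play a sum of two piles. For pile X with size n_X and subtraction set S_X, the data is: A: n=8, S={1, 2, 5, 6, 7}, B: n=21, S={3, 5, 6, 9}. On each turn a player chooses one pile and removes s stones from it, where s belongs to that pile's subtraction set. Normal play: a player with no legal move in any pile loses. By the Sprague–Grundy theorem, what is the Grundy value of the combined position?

Pile A, S = {1, 2, 5, 6, 7}:
n : 0 1 2 3 4 5 6 7 8
G : 0 1 2 0 1 2 3 4 5
G_A(8) = 5.
Pile B, S = {3, 5, 6, 9}:
G(0) = 0
G(1) = mex{} = 0
G(2) = mex{} = 0
G(3) = mex{0} = 1
G(4) = mex{0} = 1
G(5) = mex{0,0} = 1
G(6) = mex{1,0,0} = 2
G(7) = mex{1,0,0} = 2
G(8) = mex{1,1,0} = 2
G(9) = mex{2,1,1,0} = 3
G(10) = mex{2,1,1,0} = 3
G(11) = mex{2,2,1,0} = 3
G(12) = mex{3,2,2,1} = 0
G(13) = mex{3,2,2,1} = 0
G(14) = mex{3,3,2,1} = 0
G(15) = mex{0,3,3,2} = 1
G(16) = mex{0,3,3,2} = 1
G(17) = mex{0,0,3,2} = 1
G(18) = mex{1,0,0,3} = 2
G(19) = mex{1,0,0,3} = 2
G(20) = mex{1,1,0,3} = 2
G(21) = mex{2,1,1,0} = 3
G_B(21) = 3.
Combined Grundy value = 5 ⊕ 3 = 6.

6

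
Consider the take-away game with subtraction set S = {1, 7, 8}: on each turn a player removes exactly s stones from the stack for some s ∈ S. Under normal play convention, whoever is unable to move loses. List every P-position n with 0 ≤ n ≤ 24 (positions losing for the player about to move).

0, 2, 4, 6, 15, 17, 19, 21

n :  0  1  2  3  4  5  6  7  8  9 10 11 12 13 14 15 16 17 18 19 20 21 22 23 24
G :  0  1  0  1  0  1  0  1  2  3  2  3  2  3  2  0  1  0  1  0  1  0  1  2  3
P-positions are exactly the n with G(n) = 0.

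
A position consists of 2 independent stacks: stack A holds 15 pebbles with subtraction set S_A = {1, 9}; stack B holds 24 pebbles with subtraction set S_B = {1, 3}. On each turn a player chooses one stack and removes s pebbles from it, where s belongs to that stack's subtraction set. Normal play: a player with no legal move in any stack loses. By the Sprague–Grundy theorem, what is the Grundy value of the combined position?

Stack A, S = {1, 9}:
n :  0  1  2  3  4  5  6  7  8  9 10 11 12 13 14 15
G :  0  1  0  1  0  1  0  1  0  1  0  1  0  1  0  1
G_A(15) = 1.
Stack B, S = {1, 3}:
n :  0  1  2  3  4  5  6  7  8  9 10 11 12 13 14 15 16 17 18 19 20 21 22 23 24
G :  0  1  0  1  0  1  0  1  0  1  0  1  0  1  0  1  0  1  0  1  0  1  0  1  0
G_B(24) = 0.
Combined Grundy value = 1 ⊕ 0 = 1.

1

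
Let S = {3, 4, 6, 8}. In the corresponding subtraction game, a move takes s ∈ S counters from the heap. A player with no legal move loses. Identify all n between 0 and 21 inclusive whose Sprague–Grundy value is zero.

0, 1, 2, 11, 12, 13

G(0) = 0
G(1) = mex{} = 0
G(2) = mex{} = 0
G(3) = mex{0} = 1
G(4) = mex{0,0} = 1
G(5) = mex{0,0} = 1
G(6) = mex{1,0,0} = 2
G(7) = mex{1,1,0} = 2
G(8) = mex{1,1,0,0} = 2
G(9) = mex{2,1,1,0} = 3
G(10) = mex{2,2,1,0} = 3
G(11) = mex{2,2,1,1} = 0
G(12) = mex{3,2,2,1} = 0
G(13) = mex{3,3,2,1} = 0
G(14) = mex{0,3,2,2} = 1
G(15) = mex{0,0,3,2} = 1
G(16) = mex{0,0,3,2} = 1
G(17) = mex{1,0,0,3} = 2
G(18) = mex{1,1,0,3} = 2
G(19) = mex{1,1,0,0} = 2
G(20) = mex{2,1,1,0} = 3
G(21) = mex{2,2,1,0} = 3
P-positions are exactly the n with G(n) = 0.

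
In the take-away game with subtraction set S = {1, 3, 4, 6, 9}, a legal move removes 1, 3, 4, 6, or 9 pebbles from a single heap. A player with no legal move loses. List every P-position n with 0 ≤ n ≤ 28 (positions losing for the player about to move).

n :  0  1  2  3  4  5  6  7  8  9 10 11 12 13 14 15 16 17 18 19 20 21 22 23 24 25 26 27 28
G :  0  1  0  1  2  3  2  0  1  4  3  2  0  1  0  1  2  3  2  0  1  4  3  2  0  1  0  1  2
P-positions are exactly the n with G(n) = 0.

0, 2, 7, 12, 14, 19, 24, 26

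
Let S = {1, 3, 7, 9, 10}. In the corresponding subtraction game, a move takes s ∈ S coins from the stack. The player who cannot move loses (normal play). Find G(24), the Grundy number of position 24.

n :  0  1  2  3  4  5  6  7  8  9 10 11 12 13 14 15 16 17 18 19 20 21 22 23 24
G :  0  1  0  1  0  1  0  1  0  1  2  3  2  3  2  3  2  3  2  0  1  0  1  0  1

1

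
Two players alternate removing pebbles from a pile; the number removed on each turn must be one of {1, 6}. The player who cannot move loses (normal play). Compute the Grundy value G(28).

G(0) = 0
G(1) = mex{0} = 1
G(2) = mex{1} = 0
G(3) = mex{0} = 1
G(4) = mex{1} = 0
G(5) = mex{0} = 1
G(6) = mex{1,0} = 2
G(7) = mex{2,1} = 0
G(8) = mex{0,0} = 1
G(9) = mex{1,1} = 0
G(10) = mex{0,0} = 1
G(11) = mex{1,1} = 0
G(12) = mex{0,2} = 1
G(13) = mex{1,0} = 2
G(14) = mex{2,1} = 0
G(15) = mex{0,0} = 1
G(16) = mex{1,1} = 0
G(17) = mex{0,0} = 1
G(18) = mex{1,1} = 0
G(19) = mex{0,2} = 1
G(20) = mex{1,0} = 2
G(21) = mex{2,1} = 0
G(22) = mex{0,0} = 1
G(23) = mex{1,1} = 0
G(24) = mex{0,0} = 1
G(25) = mex{1,1} = 0
G(26) = mex{0,2} = 1
G(27) = mex{1,0} = 2
G(28) = mex{2,1} = 0

0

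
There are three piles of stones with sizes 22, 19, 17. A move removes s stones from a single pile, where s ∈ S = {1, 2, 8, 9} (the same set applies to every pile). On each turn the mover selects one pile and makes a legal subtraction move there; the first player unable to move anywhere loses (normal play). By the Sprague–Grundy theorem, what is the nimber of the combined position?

All piles use S = {1, 2, 8, 9}:
n :  0  1  2  3  4  5  6  7  8  9 10 11 12 13 14 15 16 17 18 19 20 21 22
G :  0  1  2  0  1  2  0  1  2  3  0  1  2  0  1  2  0  1  2  3  0  1  2
Pile A: G(22) = 2.
Pile B: G(19) = 3.
Pile C: G(17) = 1.
Combined Grundy value = 2 ⊕ 3 ⊕ 1 = 0.

0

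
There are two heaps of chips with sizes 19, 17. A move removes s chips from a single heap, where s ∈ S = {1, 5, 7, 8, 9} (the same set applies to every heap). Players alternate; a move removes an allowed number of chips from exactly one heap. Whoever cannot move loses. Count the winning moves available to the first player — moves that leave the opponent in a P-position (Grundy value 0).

0

All heaps use S = {1, 5, 7, 8, 9}:
G(0) = 0
G(1) = mex{0} = 1
G(2) = mex{1} = 0
G(3) = mex{0} = 1
G(4) = mex{1} = 0
G(5) = mex{0,0} = 1
G(6) = mex{1,1} = 0
G(7) = mex{0,0,0} = 1
G(8) = mex{1,1,1,0} = 2
G(9) = mex{2,0,0,1,0} = 3
G(10) = mex{3,1,1,0,1} = 2
G(11) = mex{2,0,0,1,0} = 3
G(12) = mex{3,1,1,0,1} = 2
G(13) = mex{2,2,0,1,0} = 3
G(14) = mex{3,3,1,0,1} = 2
G(15) = mex{2,2,2,1,0} = 3
G(16) = mex{3,3,3,2,1} = 0
G(17) = mex{0,2,2,3,2} = 1
G(18) = mex{1,3,3,2,3} = 0
G(19) = mex{0,2,2,3,2} = 1
Heap A: G(19) = 1.
Heap B: G(17) = 1.
Combined Grundy value = 1 ⊕ 1 = 0.
A winning move leaves total XOR = 0, i.e. changes one component's Grundy value g to g ⊕ X where X is the current total.
Heap A: target g' = 1⊕0 = 1, but every legal move changes the Grundy value (mex property), so 0 moves.
Heap B: target g' = 1⊕0 = 1, but every legal move changes the Grundy value (mex property), so 0 moves.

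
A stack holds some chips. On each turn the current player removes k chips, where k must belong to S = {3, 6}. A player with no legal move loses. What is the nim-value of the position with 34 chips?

n :  0  1  2  3  4  5  6  7  8  9 10 11 12 13 14 15 16 17 18 19 20 21 22 23 24 25 26 27 28 29 30 31 32 33 34
G :  0  0  0  1  1  1  2  2  2  0  0  0  1  1  1  2  2  2  0  0  0  1  1  1  2  2  2  0  0  0  1  1  1  2  2

2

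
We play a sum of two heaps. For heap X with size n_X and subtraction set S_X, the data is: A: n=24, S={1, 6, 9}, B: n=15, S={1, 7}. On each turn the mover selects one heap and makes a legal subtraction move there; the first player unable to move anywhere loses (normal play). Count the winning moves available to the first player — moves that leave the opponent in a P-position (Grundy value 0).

5

Heap A, S = {1, 6, 9}:
G(0) = 0
G(1) = mex{0} = 1
G(2) = mex{1} = 0
G(3) = mex{0} = 1
G(4) = mex{1} = 0
G(5) = mex{0} = 1
G(6) = mex{1,0} = 2
G(7) = mex{2,1} = 0
G(8) = mex{0,0} = 1
G(9) = mex{1,1,0} = 2
G(10) = mex{2,0,1} = 3
G(11) = mex{3,1,0} = 2
G(12) = mex{2,2,1} = 0
G(13) = mex{0,0,0} = 1
G(14) = mex{1,1,1} = 0
G(15) = mex{0,2,2} = 1
G(16) = mex{1,3,0} = 2
G(17) = mex{2,2,1} = 0
G(18) = mex{0,0,2} = 1
G(19) = mex{1,1,3} = 0
G(20) = mex{0,0,2} = 1
G(21) = mex{1,1,0} = 2
G(22) = mex{2,2,1} = 0
G(23) = mex{0,0,0} = 1
G(24) = mex{1,1,1} = 0
G_A(24) = 0.
Heap B, S = {1, 7}:
n :  0  1  2  3  4  5  6  7  8  9 10 11 12 13 14 15
G :  0  1  0  1  0  1  0  1  0  1  0  1  0  1  0  1
G_B(15) = 1.
Combined Grundy value = 0 ⊕ 1 = 1.
A winning move leaves total XOR = 0, i.e. changes one component's Grundy value g to g ⊕ X where X is the current total.
Heap A: need g' = 0⊕1 = 1. Options: 24−1→G=1, 24−6→G=1, 24−9→G=1. Hits: 3.
Heap B: need g' = 1⊕1 = 0. Options: 15−1→G=0, 15−7→G=0. Hits: 2.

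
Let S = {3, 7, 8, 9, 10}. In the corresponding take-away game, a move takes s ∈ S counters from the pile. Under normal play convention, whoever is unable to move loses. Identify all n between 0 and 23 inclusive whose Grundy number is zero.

n :  0  1  2  3  4  5  6  7  8  9 10 11 12 13 14 15 16 17 18 19 20 21 22 23
G :  0  0  0  1  1  1  0  2  2  1  3  3  2  2  4  3  3  0  0  0  1  1  1  0
P-positions are exactly the n with G(n) = 0.

0, 1, 2, 6, 17, 18, 19, 23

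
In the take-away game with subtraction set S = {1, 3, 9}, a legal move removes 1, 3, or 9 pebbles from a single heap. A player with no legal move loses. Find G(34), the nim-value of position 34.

n :  0  1  2  3  4  5  6  7  8  9 10 11 12 13 14 15 16 17 18 19 20 21 22 23 24 25 26 27 28 29 30 31 32 33 34
G :  0  1  0  1  0  1  0  1  0  1  0  1  0  1  0  1  0  1  0  1  0  1  0  1  0  1  0  1  0  1  0  1  0  1  0

0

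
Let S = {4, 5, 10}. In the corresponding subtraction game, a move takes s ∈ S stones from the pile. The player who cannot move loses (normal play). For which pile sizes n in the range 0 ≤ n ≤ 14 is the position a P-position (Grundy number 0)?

G(0) = 0
G(1) = mex{} = 0
G(2) = mex{} = 0
G(3) = mex{} = 0
G(4) = mex{0} = 1
G(5) = mex{0,0} = 1
G(6) = mex{0,0} = 1
G(7) = mex{0,0} = 1
G(8) = mex{1,0} = 2
G(9) = mex{1,1} = 0
G(10) = mex{1,1,0} = 2
G(11) = mex{1,1,0} = 2
G(12) = mex{2,1,0} = 3
G(13) = mex{0,2,0} = 1
G(14) = mex{2,0,1} = 3
P-positions are exactly the n with G(n) = 0.

0, 1, 2, 3, 9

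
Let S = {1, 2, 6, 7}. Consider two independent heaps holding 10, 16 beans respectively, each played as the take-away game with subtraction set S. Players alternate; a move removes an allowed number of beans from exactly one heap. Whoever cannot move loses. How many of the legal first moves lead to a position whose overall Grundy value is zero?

All heaps use S = {1, 2, 6, 7}:
G(0) = 0
G(1) = mex{0} = 1
G(2) = mex{1,0} = 2
G(3) = mex{2,1} = 0
G(4) = mex{0,2} = 1
G(5) = mex{1,0} = 2
G(6) = mex{2,1,0} = 3
G(7) = mex{3,2,1,0} = 4
G(8) = mex{4,3,2,1} = 0
G(9) = mex{0,4,0,2} = 1
G(10) = mex{1,0,1,0} = 2
G(11) = mex{2,1,2,1} = 0
G(12) = mex{0,2,3,2} = 1
G(13) = mex{1,0,4,3} = 2
G(14) = mex{2,1,0,4} = 3
G(15) = mex{3,2,1,0} = 4
G(16) = mex{4,3,2,1} = 0
Heap A: G(10) = 2.
Heap B: G(16) = 0.
Combined Grundy value = 2 ⊕ 0 = 2.
A winning move leaves total XOR = 0, i.e. changes one component's Grundy value g to g ⊕ X where X is the current total.
Heap A: need g' = 2⊕2 = 0. Options: 10−1→G=1, 10−2→G=0, 10−6→G=1, 10−7→G=0. Hits: 2.
Heap B: need g' = 0⊕2 = 2. Options: 16−1→G=4, 16−2→G=3, 16−6→G=2, 16−7→G=1. Hits: 1.

3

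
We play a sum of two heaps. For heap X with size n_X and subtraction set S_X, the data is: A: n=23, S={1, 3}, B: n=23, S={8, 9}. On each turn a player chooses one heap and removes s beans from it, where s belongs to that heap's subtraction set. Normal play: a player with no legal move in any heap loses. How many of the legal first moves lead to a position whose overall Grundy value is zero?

Heap A, S = {1, 3}:
G(0) = 0
G(1) = mex{0} = 1
G(2) = mex{1} = 0
G(3) = mex{0,0} = 1
G(4) = mex{1,1} = 0
G(5) = mex{0,0} = 1
G(6) = mex{1,1} = 0
G(7) = mex{0,0} = 1
G(8) = mex{1,1} = 0
G(9) = mex{0,0} = 1
G(10) = mex{1,1} = 0
G(11) = mex{0,0} = 1
G(12) = mex{1,1} = 0
G(13) = mex{0,0} = 1
G(14) = mex{1,1} = 0
G(15) = mex{0,0} = 1
G(16) = mex{1,1} = 0
G(17) = mex{0,0} = 1
G(18) = mex{1,1} = 0
G(19) = mex{0,0} = 1
G(20) = mex{1,1} = 0
G(21) = mex{0,0} = 1
G(22) = mex{1,1} = 0
G(23) = mex{0,0} = 1
G_A(23) = 1.
Heap B, S = {8, 9}:
n :  0  1  2  3  4  5  6  7  8  9 10 11 12 13 14 15 16 17 18 19 20 21 22 23
G :  0  0  0  0  0  0  0  0  1  1  1  1  1  1  1  1  2  0  0  0  0  0  0  0
G_B(23) = 0.
Combined Grundy value = 1 ⊕ 0 = 1.
A winning move leaves total XOR = 0, i.e. changes one component's Grundy value g to g ⊕ X where X is the current total.
Heap A: need g' = 1⊕1 = 0. Options: 23−1→G=0, 23−3→G=0. Hits: 2.
Heap B: need g' = 0⊕1 = 1. Options: 23−8→G=1, 23−9→G=1. Hits: 2.

4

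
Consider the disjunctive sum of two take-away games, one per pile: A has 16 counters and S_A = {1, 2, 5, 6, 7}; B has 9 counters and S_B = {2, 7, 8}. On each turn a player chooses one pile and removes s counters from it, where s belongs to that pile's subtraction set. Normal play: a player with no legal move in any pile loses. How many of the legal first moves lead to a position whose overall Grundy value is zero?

Pile A, S = {1, 2, 5, 6, 7}:
n :  0  1  2  3  4  5  6  7  8  9 10 11 12 13 14 15 16
G :  0  1  2  0  1  2  3  4  5  3  4  0  1  2  0  1  2
G_A(16) = 2.
Pile B, S = {2, 7, 8}:
n : 0 1 2 3 4 5 6 7 8 9
G : 0 0 1 1 0 0 1 1 2 2
G_B(9) = 2.
Combined Grundy value = 2 ⊕ 2 = 0.
A winning move leaves total XOR = 0, i.e. changes one component's Grundy value g to g ⊕ X where X is the current total.
Pile A: target g' = 2⊕0 = 2, but every legal move changes the Grundy value (mex property), so 0 moves.
Pile B: target g' = 2⊕0 = 2, but every legal move changes the Grundy value (mex property), so 0 moves.

0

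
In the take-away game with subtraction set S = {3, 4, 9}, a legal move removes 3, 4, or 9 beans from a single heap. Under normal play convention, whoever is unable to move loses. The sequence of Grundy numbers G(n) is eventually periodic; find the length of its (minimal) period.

13

n :  0  1  2  3  4  5  6  7  8  9 10 11 12 13 14 15 16 17 18 19 20 21 22 23 24 25 26 27
G :  0  0  0  1  1  1  2  0  0  3  1  1  2  0  0  0  1  1  1  2  0  0  3  1  1  2  0  0
G(n+13) = G(n) holds for n = 0,…,8 (a full window of length max(S) = 9), so the sequence is purely periodic with period 13.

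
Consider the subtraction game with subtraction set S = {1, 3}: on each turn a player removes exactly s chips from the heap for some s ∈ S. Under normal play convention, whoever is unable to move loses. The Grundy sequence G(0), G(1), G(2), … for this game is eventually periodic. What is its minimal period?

n :  0  1  2  3  4  5  6  7  8  9 10 11 12 13 14
G :  0  1  0  1  0  1  0  1  0  1  0  1  0  1  0
G(n+2) = G(n) holds for n = 0,…,2 (a full window of length max(S) = 3), so the sequence is purely periodic with period 2.

2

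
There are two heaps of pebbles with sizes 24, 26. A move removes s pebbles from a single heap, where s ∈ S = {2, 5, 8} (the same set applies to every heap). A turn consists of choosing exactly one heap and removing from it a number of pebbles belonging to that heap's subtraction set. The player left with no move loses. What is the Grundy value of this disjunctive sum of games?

1

All heaps use S = {2, 5, 8}:
G(0) = 0
G(1) = mex{} = 0
G(2) = mex{0} = 1
G(3) = mex{0} = 1
G(4) = mex{1} = 0
G(5) = mex{1,0} = 2
G(6) = mex{0,0} = 1
G(7) = mex{2,1} = 0
G(8) = mex{1,1,0} = 2
G(9) = mex{0,0,0} = 1
G(10) = mex{2,2,1} = 0
G(11) = mex{1,1,1} = 0
G(12) = mex{0,0,0} = 1
G(13) = mex{0,2,2} = 1
G(14) = mex{1,1,1} = 0
G(15) = mex{1,0,0} = 2
G(16) = mex{0,0,2} = 1
G(17) = mex{2,1,1} = 0
G(18) = mex{1,1,0} = 2
G(19) = mex{0,0,0} = 1
G(20) = mex{2,2,1} = 0
G(21) = mex{1,1,1} = 0
G(22) = mex{0,0,0} = 1
G(23) = mex{0,2,2} = 1
G(24) = mex{1,1,1} = 0
G(25) = mex{1,0,0} = 2
G(26) = mex{0,0,2} = 1
Heap A: G(24) = 0.
Heap B: G(26) = 1.
Combined Grundy value = 0 ⊕ 1 = 1.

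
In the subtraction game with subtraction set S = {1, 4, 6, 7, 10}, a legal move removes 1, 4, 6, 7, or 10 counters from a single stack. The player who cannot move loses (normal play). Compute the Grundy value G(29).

0

G(0) = 0
G(1) = mex{0} = 1
G(2) = mex{1} = 0
G(3) = mex{0} = 1
G(4) = mex{1,0} = 2
G(5) = mex{2,1} = 0
G(6) = mex{0,0,0} = 1
G(7) = mex{1,1,1,0} = 2
G(8) = mex{2,2,0,1} = 3
G(9) = mex{3,0,1,0} = 2
G(10) = mex{2,1,2,1,0} = 3
G(11) = mex{3,2,0,2,1} = 4
G(12) = mex{4,3,1,0,0} = 2
G(13) = mex{2,2,2,1,1} = 0
G(14) = mex{0,3,3,2,2} = 1
G(15) = mex{1,4,2,3,0} = 5
G(16) = mex{5,2,3,2,1} = 0
G(17) = mex{0,0,4,3,2} = 1
G(18) = mex{1,1,2,4,3} = 0
G(19) = mex{0,5,0,2,2} = 1
G(20) = mex{1,0,1,0,3} = 2
G(21) = mex{2,1,5,1,4} = 0
G(22) = mex{0,0,0,5,2} = 1
G(23) = mex{1,1,1,0,0} = 2
G(24) = mex{2,2,0,1,1} = 3
G(25) = mex{3,0,1,0,5} = 2
G(26) = mex{2,1,2,1,0} = 3
G(27) = mex{3,2,0,2,1} = 4
G(28) = mex{4,3,1,0,0} = 2
G(29) = mex{2,2,2,1,1} = 0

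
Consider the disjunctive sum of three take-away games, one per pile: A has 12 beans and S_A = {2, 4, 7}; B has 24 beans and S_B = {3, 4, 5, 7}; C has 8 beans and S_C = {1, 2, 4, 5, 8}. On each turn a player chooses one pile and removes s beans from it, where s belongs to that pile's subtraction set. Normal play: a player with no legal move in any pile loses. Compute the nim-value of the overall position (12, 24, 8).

3

Pile A, S = {2, 4, 7}:
G(0) = 0
G(1) = mex{} = 0
G(2) = mex{0} = 1
G(3) = mex{0} = 1
G(4) = mex{1,0} = 2
G(5) = mex{1,0} = 2
G(6) = mex{2,1} = 0
G(7) = mex{2,1,0} = 3
G(8) = mex{0,2,0} = 1
G(9) = mex{3,2,1} = 0
G(10) = mex{1,0,1} = 2
G(11) = mex{0,3,2} = 1
G(12) = mex{2,1,2} = 0
G_A(12) = 0.
Pile B, S = {3, 4, 5, 7}:
G(0) = 0
G(1) = mex{} = 0
G(2) = mex{} = 0
G(3) = mex{0} = 1
G(4) = mex{0,0} = 1
G(5) = mex{0,0,0} = 1
G(6) = mex{1,0,0} = 2
G(7) = mex{1,1,0,0} = 2
G(8) = mex{1,1,1,0} = 2
G(9) = mex{2,1,1,0} = 3
G(10) = mex{2,2,1,1} = 0
G(11) = mex{2,2,2,1} = 0
G(12) = mex{3,2,2,1} = 0
G(13) = mex{0,3,2,2} = 1
G(14) = mex{0,0,3,2} = 1
G(15) = mex{0,0,0,2} = 1
G(16) = mex{1,0,0,3} = 2
G(17) = mex{1,1,0,0} = 2
G(18) = mex{1,1,1,0} = 2
G(19) = mex{2,1,1,0} = 3
G(20) = mex{2,2,1,1} = 0
G(21) = mex{2,2,2,1} = 0
G(22) = mex{3,2,2,1} = 0
G(23) = mex{0,3,2,2} = 1
G(24) = mex{0,0,3,2} = 1
G_B(24) = 1.
Pile C, S = {1, 2, 4, 5, 8}:
n : 0 1 2 3 4 5 6 7 8
G : 0 1 2 0 1 2 0 1 2
G_C(8) = 2.
Combined Grundy value = 0 ⊕ 1 ⊕ 2 = 3.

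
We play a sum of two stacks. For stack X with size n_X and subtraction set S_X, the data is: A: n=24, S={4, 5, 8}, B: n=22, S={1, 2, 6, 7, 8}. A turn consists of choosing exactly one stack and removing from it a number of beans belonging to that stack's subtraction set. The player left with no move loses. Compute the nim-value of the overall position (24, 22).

Stack A, S = {4, 5, 8}:
n :  0  1  2  3  4  5  6  7  8  9 10 11 12 13 14 15 16 17 18 19 20 21 22 23 24
G :  0  0  0  0  1  1  1  1  2  2  2  2  0  0  0  0  1  1  1  1  2  2  2  2  0
G_A(24) = 0.
Stack B, S = {1, 2, 6, 7, 8}:
n :  0  1  2  3  4  5  6  7  8  9 10 11 12 13 14 15 16 17 18 19 20 21 22
G :  0  1  2  0  1  2  3  4  5  3  4  5  0  1  2  0  1  2  3  4  5  3  4
G_B(22) = 4.
Combined Grundy value = 0 ⊕ 4 = 4.

4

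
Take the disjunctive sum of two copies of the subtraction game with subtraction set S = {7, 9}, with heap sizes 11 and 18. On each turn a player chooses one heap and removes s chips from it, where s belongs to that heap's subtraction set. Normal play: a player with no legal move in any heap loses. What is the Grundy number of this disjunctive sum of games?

1

All heaps use S = {7, 9}:
n :  0  1  2  3  4  5  6  7  8  9 10 11 12 13 14 15 16 17 18
G :  0  0  0  0  0  0  0  1  1  1  1  1  1  1  2  2  0  0  0
Heap A: G(11) = 1.
Heap B: G(18) = 0.
Combined Grundy value = 1 ⊕ 0 = 1.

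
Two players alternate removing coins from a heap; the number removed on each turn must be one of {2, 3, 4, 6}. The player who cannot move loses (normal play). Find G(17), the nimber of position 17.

n :  0  1  2  3  4  5  6  7  8  9 10 11 12 13 14 15 16 17
G :  0  0  1  1  2  2  3  3  0  0  1  1  2  2  3  3  0  0

0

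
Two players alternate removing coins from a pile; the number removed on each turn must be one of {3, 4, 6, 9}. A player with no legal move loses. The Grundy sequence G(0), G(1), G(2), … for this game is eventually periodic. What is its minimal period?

n :  0  1  2  3  4  5  6  7  8  9 10 11 12 13 14 15 16 17 18 19 20 21 22 23 24 25
G :  0  0  0  1  1  1  2  2  2  3  3  3  0  0  0  1  1  1  2  2  2  3  3  3  0  0
G(n+12) = G(n) holds for n = 0,…,8 (a full window of length max(S) = 9), so the sequence is purely periodic with period 12.

12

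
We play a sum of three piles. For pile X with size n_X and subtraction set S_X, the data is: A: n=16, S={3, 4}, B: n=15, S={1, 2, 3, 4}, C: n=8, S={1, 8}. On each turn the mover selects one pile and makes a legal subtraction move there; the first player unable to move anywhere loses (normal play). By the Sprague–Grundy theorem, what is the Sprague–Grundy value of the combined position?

Pile A, S = {3, 4}:
n :  0  1  2  3  4  5  6  7  8  9 10 11 12 13 14 15 16
G :  0  0  0  1  1  1  2  0  0  0  1  1  1  2  0  0  0
G_A(16) = 0.
Pile B, S = {1, 2, 3, 4}:
G(0) = 0
G(1) = mex{0} = 1
G(2) = mex{1,0} = 2
G(3) = mex{2,1,0} = 3
G(4) = mex{3,2,1,0} = 4
G(5) = mex{4,3,2,1} = 0
G(6) = mex{0,4,3,2} = 1
G(7) = mex{1,0,4,3} = 2
G(8) = mex{2,1,0,4} = 3
G(9) = mex{3,2,1,0} = 4
G(10) = mex{4,3,2,1} = 0
G(11) = mex{0,4,3,2} = 1
G(12) = mex{1,0,4,3} = 2
G(13) = mex{2,1,0,4} = 3
G(14) = mex{3,2,1,0} = 4
G(15) = mex{4,3,2,1} = 0
G_B(15) = 0.
Pile C, S = {1, 8}:
n : 0 1 2 3 4 5 6 7 8
G : 0 1 0 1 0 1 0 1 2
G_C(8) = 2.
Combined Grundy value = 0 ⊕ 0 ⊕ 2 = 2.

2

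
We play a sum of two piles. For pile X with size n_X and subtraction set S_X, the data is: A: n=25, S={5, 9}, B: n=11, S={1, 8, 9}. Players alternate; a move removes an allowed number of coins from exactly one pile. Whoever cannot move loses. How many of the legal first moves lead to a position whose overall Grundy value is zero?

Pile A, S = {5, 9}:
G(0) = 0
G(1) = mex{} = 0
G(2) = mex{} = 0
G(3) = mex{} = 0
G(4) = mex{} = 0
G(5) = mex{0} = 1
G(6) = mex{0} = 1
G(7) = mex{0} = 1
G(8) = mex{0} = 1
G(9) = mex{0,0} = 1
G(10) = mex{1,0} = 2
G(11) = mex{1,0} = 2
G(12) = mex{1,0} = 2
G(13) = mex{1,0} = 2
G(14) = mex{1,1} = 0
G(15) = mex{2,1} = 0
G(16) = mex{2,1} = 0
G(17) = mex{2,1} = 0
G(18) = mex{2,1} = 0
G(19) = mex{0,2} = 1
G(20) = mex{0,2} = 1
G(21) = mex{0,2} = 1
G(22) = mex{0,2} = 1
G(23) = mex{0,0} = 1
G(24) = mex{1,0} = 2
G(25) = mex{1,0} = 2
G_A(25) = 2.
Pile B, S = {1, 8, 9}:
n :  0  1  2  3  4  5  6  7  8  9 10 11
G :  0  1  0  1  0  1  0  1  2  3  2  3
G_B(11) = 3.
Combined Grundy value = 2 ⊕ 3 = 1.
A winning move leaves total XOR = 0, i.e. changes one component's Grundy value g to g ⊕ X where X is the current total.
Pile A: need g' = 2⊕1 = 3. Options: 25−5→G=1, 25−9→G=0. Hits: 0.
Pile B: need g' = 3⊕1 = 2. Options: 11−1→G=2, 11−8→G=1, 11−9→G=0. Hits: 1.

1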